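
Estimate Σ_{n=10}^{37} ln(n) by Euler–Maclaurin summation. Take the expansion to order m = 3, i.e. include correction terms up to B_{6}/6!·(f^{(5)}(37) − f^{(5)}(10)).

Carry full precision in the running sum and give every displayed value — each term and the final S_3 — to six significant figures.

Integral: ∫_10^37 ln(x) dx = 83.5781.
Boundary: ½(f(10) + f(37)) = ½(2.30259 + 3.61092) = 2.95675.
So far: 86.5349.
Order-1 term: 1/12 · (0.0270270 − 0.100000) = -0.00608108.
Running total after k=1: 86.5288.
Order-2 term: −1/720 · (3.94843e-05 − 0.00200000) = 2.72294e-06.
Running total after k=2: 86.5288.
Order-3 term: 1/30240 · (3.46101e-07 − 0.000240000) = -7.92506e-09.

S_3 ≈ 86.5288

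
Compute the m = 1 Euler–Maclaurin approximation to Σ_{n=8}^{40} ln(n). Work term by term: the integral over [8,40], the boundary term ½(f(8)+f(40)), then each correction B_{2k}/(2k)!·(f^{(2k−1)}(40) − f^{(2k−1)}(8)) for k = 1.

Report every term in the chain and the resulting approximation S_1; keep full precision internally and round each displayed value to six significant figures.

Integral: ∫_8^40 ln(x) dx = 98.9196.
½[f(8) + f(40)] = ½[2.07944 + 3.68888] = 2.88416.
Running total after boundary: 101.804.
Order-1 term: 1/12 · (0.0250000 − 0.125000) = -0.00833333.

S_1 ≈ 101.795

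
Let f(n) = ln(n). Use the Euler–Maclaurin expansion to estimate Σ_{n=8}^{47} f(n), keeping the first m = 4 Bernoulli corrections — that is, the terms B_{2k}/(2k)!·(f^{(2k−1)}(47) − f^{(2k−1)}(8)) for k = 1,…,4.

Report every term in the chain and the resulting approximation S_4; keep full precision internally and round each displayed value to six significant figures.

S_4 ≈ 128.278

Integral: ∫_8^47 ln(x) dx = 125.321.
Boundary: ½(f(8) + f(47)) = ½(2.07944 + 3.85015) = 2.96479.
Running total after boundary: 128.286.
Order-1 term: 1/12 · (0.0212766 − 0.125000) = -0.00864362.
Partial sum through k=1: 128.278.
Order-2 term: −1/720 · (1.92636e-05 − 0.00390625) = 5.39859e-06.
Partial sum through k=2: 128.278.
Order-3 term: 1/30240 · (1.04646e-07 − 0.000732422) = -2.42168e-08.
Partial sum through k=3: 128.278.
Order-4 term: −1/1209600 · (1.42117e-09 − 0.000343323) = 2.83830e-10.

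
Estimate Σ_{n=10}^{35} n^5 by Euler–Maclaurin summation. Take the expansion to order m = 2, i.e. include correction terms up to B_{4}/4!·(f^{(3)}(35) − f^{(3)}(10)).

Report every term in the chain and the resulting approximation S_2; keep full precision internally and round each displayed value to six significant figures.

Integral: ∫_10^35 x^5 dx = 3.06211e+08.
½[f(10) + f(35)] = ½[100000 + 5.25219e+07] = 2.63109e+07.
Integral + boundary = 3.32522e+08.
k=1: B_{2}/(2)! × [f^{(1)}(35) − f^{(1)}(10)] = 1/12 × (7.50312e+06 − 50000.0) = 621094.
After k=1: 3.33143e+08.
k=2: B_{4}/(4)! × [f^{(3)}(35) − f^{(3)}(10)] = −1/720 × (73500.0 − 6000.00) = -93.7500.

S_2 ≈ 3.33143e+08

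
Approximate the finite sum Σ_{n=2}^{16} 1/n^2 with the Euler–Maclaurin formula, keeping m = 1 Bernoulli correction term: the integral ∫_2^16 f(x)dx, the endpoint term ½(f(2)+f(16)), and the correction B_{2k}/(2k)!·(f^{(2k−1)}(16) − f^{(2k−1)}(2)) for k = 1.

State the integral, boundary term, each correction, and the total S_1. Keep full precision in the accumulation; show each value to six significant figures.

The integral term ∫_2^16 1/x^2 dx = 0.437500.
Endpoint term: (f(2) + f(16))/2 = (0.250000 + 0.00390625)/2 = 0.126953.
Running total after boundary: 0.564453.
k=1: B_{2}/(2)! × [f^{(1)}(16) − f^{(1)}(2)] = 1/12 × (-0.000488281 − (-0.250000)) = 0.0207926.

S_1 ≈ 0.585246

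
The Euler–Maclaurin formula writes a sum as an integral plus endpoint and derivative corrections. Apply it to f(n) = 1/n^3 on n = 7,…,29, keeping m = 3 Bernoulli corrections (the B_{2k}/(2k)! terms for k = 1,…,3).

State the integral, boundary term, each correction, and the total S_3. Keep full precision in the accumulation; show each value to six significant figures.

Integral: ∫_7^29 1/x^3 dx = 0.00960955.
Boundary: ½(f(7) + f(29)) = ½(0.00291545 + 4.10021e-05) = 0.00147823.
Integral + boundary = 0.0110878.
k=1: B_{2}/(2)! × [f^{(1)}(29) − f^{(1)}(7)] = 1/12 × (-4.24160e-06 − (-0.00124948)) = 0.000103770.
Partial sum through k=1: 0.0111915.
k=2: B_{4}/(4)! × [f^{(3)}(29) − f^{(3)}(7)] = −1/720 × (-1.00870e-07 − (-0.000509992)) = -7.08182e-07.
Partial sum through k=2: 0.0111908.
k=3: B_{6}/(6)! × [f^{(5)}(29) − f^{(5)}(7)] = 1/30240 × (-5.03752e-09 − (-0.000437136)) = 1.44554e-08.

S_3 ≈ 0.0111909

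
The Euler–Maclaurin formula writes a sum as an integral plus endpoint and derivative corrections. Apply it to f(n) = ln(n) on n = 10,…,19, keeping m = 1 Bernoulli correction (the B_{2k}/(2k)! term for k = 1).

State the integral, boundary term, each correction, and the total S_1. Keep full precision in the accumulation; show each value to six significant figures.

S_1 ≈ 26.5381

Integral: ∫_10^19 ln(x) dx = 23.9185.
½[f(10) + f(19)] = ½[2.30259 + 2.94444] = 2.62351.
Integral + boundary = 26.5420.
Order-1 term: 1/12 · (0.0526316 − 0.100000) = -0.00394737.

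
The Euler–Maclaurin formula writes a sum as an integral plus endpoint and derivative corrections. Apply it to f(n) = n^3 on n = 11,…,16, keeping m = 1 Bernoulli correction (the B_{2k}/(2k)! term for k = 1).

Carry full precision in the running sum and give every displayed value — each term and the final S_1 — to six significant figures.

S_1 ≈ 15471.0

The integral term ∫_11^16 x^3 dx = 12723.8.
Boundary: ½(f(11) + f(16)) = ½(1331.00 + 4096.00) = 2713.50.
Running total after boundary: 15437.2.
Correction k=1: B_{2}/2! · (f^{(1)}(16) − f^{(1)}(11)) = 1/12 · (768.000 − 363.000) = 33.7500.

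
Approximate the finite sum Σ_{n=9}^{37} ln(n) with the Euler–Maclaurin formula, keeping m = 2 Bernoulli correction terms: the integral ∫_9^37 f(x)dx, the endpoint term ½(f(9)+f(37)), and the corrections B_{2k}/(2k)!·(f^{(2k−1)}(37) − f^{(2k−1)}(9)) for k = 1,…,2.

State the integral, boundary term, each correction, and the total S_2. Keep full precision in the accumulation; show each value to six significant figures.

S_2 ≈ 88.7260

Integral: ∫_9^37 ln(x) dx = 85.8289.
½[f(9) + f(37)] = ½[2.19722 + 3.61092] = 2.90407.
Integral + boundary = 88.7330.
k=1: B_{2}/(2)! × [f^{(1)}(37) − f^{(1)}(9)] = 1/12 × (0.0270270 − 0.111111) = -0.00700701.
Running total after k=1: 88.7260.
k=2: B_{4}/(4)! × [f^{(3)}(37) − f^{(3)}(9)] = −1/720 × (3.94843e-05 − 0.00274348) = 3.75556e-06.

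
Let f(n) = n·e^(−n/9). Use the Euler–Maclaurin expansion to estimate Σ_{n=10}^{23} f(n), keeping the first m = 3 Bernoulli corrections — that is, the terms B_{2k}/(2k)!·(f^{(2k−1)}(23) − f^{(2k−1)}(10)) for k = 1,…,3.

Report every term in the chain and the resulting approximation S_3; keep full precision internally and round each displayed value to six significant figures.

S_3 ≈ 36.4610

∫_10^23 x·e^(−x/9) dx evaluates to 33.9291.
½[f(10) + f(23)] = ½[3.29193 + 1.78593] = 2.53893.
Integral + boundary = 36.4680.
Correction k=1: B_{2}/2! · (f^{(1)}(23) − f^{(1)}(10)) = 1/12 · (-0.120787 − (-0.0365770)) = -0.00701754.
Partial sum through k=1: 36.4610.
Correction k=2: B_{4}/4! · (f^{(3)}(23) − f^{(3)}(10)) = −1/720 · (0.000426058 − 0.00767665) = 1.00703e-05.
Partial sum through k=2: 36.4610.
Correction k=3: B_{6}/6! · (f^{(5)}(23) − f^{(5)}(10)) = 1/30240 · (2.89299e-05 − 0.000195122) = -5.49577e-09.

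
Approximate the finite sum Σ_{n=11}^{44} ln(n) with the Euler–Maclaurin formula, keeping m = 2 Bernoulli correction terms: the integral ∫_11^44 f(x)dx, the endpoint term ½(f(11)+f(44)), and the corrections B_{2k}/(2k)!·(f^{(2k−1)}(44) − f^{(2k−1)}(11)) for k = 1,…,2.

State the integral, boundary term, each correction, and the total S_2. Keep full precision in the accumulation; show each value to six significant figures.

S_2 ≈ 110.213

∫_11^44 ln(x) dx evaluates to 107.127.
½[f(11) + f(44)] = ½[2.39790 + 3.78419] = 3.09104.
Integral + boundary = 110.219.
k=1: B_{2}/(2)! × [f^{(1)}(44) − f^{(1)}(11)] = 1/12 × (0.0227273 − 0.0909091) = -0.00568182.
Running total after k=1: 110.213.
k=2: B_{4}/(4)! × [f^{(3)}(44) − f^{(3)}(11)] = −1/720 × (2.34786e-05 − 0.00150263) = 2.05438e-06.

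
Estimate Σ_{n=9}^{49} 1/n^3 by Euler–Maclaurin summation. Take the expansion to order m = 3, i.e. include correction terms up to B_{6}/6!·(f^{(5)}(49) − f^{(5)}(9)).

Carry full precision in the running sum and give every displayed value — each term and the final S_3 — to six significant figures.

Integral: ∫_9^49 1/x^3 dx = 0.00596459.
Endpoint term: (f(9) + f(49))/2 = (0.00137174 + 8.49986e-06)/2 = 0.000690121.
So far: 0.00665471.
k=1: B_{2}/(2)! × [f^{(1)}(49) − f^{(1)}(9)] = 1/12 × (-5.20400e-07 − (-0.000457247)) = 3.80606e-05.
After k=1: 0.00669277.
k=2: B_{4}/(4)! × [f^{(3)}(49) − f^{(3)}(9)] = −1/720 × (-4.33486e-09 − (-0.000112901)) = -1.56800e-07.
After k=2: 0.00669262.
k=3: B_{6}/(6)! × [f^{(5)}(49) − f^{(5)}(9)] = 1/30240 × (-7.58284e-11 − (-5.85410e-05)) = 1.93588e-09.

S_3 ≈ 0.00669262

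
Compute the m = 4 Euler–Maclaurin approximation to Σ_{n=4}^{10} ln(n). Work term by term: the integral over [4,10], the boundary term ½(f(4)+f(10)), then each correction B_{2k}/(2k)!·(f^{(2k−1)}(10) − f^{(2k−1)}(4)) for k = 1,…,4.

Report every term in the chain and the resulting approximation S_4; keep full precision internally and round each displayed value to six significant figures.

The integral term ∫_4^10 ln(x) dx = 11.4807.
½[f(4) + f(10)] = ½[1.38629 + 2.30259] = 1.84444.
Running total after boundary: 13.3251.
k=1: B_{2}/(2)! × [f^{(1)}(10) − f^{(1)}(4)] = 1/12 × (0.100000 − 0.250000) = -0.0125000.
Running total after k=1: 13.3126.
k=2: B_{4}/(4)! × [f^{(3)}(10) − f^{(3)}(4)] = −1/720 × (0.00200000 − 0.0312500) = 4.06250e-05.
Running total after k=2: 13.3127.
k=3: B_{6}/(6)! × [f^{(5)}(10) − f^{(5)}(4)] = 1/30240 × (0.000240000 − 0.0234375) = -7.67113e-07.
Running total after k=3: 13.3127.
k=4: B_{8}/(8)! × [f^{(7)}(10) − f^{(7)}(4)] = −1/1209600 × (7.20000e-05 − 0.0439453) = 3.62709e-08.

S_4 ≈ 13.3127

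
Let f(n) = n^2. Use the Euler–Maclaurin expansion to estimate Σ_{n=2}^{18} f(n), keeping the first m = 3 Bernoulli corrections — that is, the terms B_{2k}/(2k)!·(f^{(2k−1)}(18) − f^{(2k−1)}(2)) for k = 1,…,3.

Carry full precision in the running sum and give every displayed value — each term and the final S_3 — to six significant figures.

The integral term ∫_2^18 x^2 dx = 1941.33.
½[f(2) + f(18)] = ½[4.00000 + 324.000] = 164.000.
Running total after boundary: 2105.33.
Correction k=1: B_{2}/2! · (f^{(1)}(18) − f^{(1)}(2)) = 1/12 · (36.0000 − 4.00000) = 2.66667.
Partial sum through k=1: 2108.00.
Correction k=2: B_{4}/4! · (f^{(3)}(18) − f^{(3)}(2)) = −1/720 · (0.00000 − 0.00000) = 0.00000.
Partial sum through k=2: 2108.00.
Correction k=3: B_{6}/6! · (f^{(5)}(18) − f^{(5)}(2)) = 1/30240 · (0.00000 − 0.00000) = 0.00000.

S_3 ≈ 2108.00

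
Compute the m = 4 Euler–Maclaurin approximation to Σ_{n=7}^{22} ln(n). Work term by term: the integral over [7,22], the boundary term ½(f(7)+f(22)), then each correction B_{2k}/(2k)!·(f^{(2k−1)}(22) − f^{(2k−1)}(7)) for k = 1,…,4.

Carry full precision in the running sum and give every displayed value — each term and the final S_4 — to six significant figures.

S_4 ≈ 41.8919

Integral: ∫_7^22 ln(x) dx = 39.3816.
½[f(7) + f(22)] = ½[1.94591 + 3.09104] = 2.51848.
So far: 41.9000.
k=1: B_{2}/(2)! × [f^{(1)}(22) − f^{(1)}(7)] = 1/12 × (0.0454545 − 0.142857) = -0.00811688.
After k=1: 41.8919.
k=2: B_{4}/(4)! × [f^{(3)}(22) − f^{(3)}(7)] = −1/720 × (0.000187829 − 0.00583090) = 7.83760e-06.
After k=2: 41.8919.
k=3: B_{6}/(6)! × [f^{(5)}(22) − f^{(5)}(7)] = 1/30240 × (4.65691e-06 − 0.00142798) = -4.70674e-08.
After k=3: 41.8919.
k=4: B_{8}/(8)! × [f^{(7)}(22) − f^{(7)}(7)] = −1/1209600 × (2.88651e-07 − 0.000874271) = 7.22539e-10.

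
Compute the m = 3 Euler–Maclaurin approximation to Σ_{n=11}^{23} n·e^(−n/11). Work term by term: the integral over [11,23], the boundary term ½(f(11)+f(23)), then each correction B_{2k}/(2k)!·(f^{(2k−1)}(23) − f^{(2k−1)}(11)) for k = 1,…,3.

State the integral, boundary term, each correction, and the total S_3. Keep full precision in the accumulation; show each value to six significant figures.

S_3 ≈ 46.2431

∫_11^23 x·e^(−x/11) dx evaluates to 42.8099.
Boundary: ½(f(11) + f(23)) = ½(4.04667 + 2.84222) = 3.44445.
Running total after boundary: 46.2543.
Correction k=1: B_{2}/2! · (f^{(1)}(23) − f^{(1)}(11)) = 1/12 · (-0.134809 − 0.00000) = -0.0112341.
Running total after k=1: 46.2431.
Correction k=2: B_{4}/4! · (f^{(3)}(23) − f^{(3)}(11)) = −1/720 · (0.000928435 − 0.00608065) = 7.15586e-06.
Running total after k=2: 46.2431.
Correction k=3: B_{6}/6! · (f^{(5)}(23) − f^{(5)}(11)) = 1/30240 · (2.45537e-05 − 0.000100507) = -2.51167e-09.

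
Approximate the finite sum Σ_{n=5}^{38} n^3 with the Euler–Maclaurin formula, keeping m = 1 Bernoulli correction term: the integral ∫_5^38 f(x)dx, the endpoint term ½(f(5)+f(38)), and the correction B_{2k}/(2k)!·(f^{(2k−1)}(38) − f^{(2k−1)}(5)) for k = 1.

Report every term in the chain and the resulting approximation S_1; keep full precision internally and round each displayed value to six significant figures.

S_1 ≈ 548981

Integral: ∫_5^38 x^3 dx = 521128.
Endpoint term: (f(5) + f(38))/2 = (125.000 + 54872.0)/2 = 27498.5.
Integral + boundary = 548626.
Correction k=1: B_{2}/2! · (f^{(1)}(38) − f^{(1)}(5)) = 1/12 · (4332.00 − 75.0000) = 354.750.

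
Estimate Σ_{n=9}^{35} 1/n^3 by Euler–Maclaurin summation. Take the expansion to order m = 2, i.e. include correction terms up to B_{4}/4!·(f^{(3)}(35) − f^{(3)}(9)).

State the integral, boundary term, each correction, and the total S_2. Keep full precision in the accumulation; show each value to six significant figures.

S_2 ≈ 0.00649999

∫_9^35 1/x^3 dx evaluates to 0.00576468.
Endpoint term: (f(9) + f(35))/2 = (0.00137174 + 2.33236e-05)/2 = 0.000697533.
So far: 0.00646221.
k=1: B_{2}/(2)! × [f^{(1)}(35) − f^{(1)}(9)] = 1/12 × (-1.99917e-06 − (-0.000457247)) = 3.79374e-05.
Running total after k=1: 0.00650015.
k=2: B_{4}/(4)! × [f^{(3)}(35) − f^{(3)}(9)] = −1/720 × (-3.26395e-08 − (-0.000112901)) = -1.56761e-07.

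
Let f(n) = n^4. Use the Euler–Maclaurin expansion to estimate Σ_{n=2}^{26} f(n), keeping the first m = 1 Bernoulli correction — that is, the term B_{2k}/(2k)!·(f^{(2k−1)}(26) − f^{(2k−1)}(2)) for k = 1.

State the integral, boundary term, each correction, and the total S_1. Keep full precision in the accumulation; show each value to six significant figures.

∫_2^26 x^4 dx evaluates to 2.37627e+06.
½[f(2) + f(26)] = ½[16.0000 + 456976] = 228496.
So far: 2.60476e+06.
Order-1 term: 1/12 · (70304.0 − 32.0000) = 5856.00.

S_1 ≈ 2.61062e+06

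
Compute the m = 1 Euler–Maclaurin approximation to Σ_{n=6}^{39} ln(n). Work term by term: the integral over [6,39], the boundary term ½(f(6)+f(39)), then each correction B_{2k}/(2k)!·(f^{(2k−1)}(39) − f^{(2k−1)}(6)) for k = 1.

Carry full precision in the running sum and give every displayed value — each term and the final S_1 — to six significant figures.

S_1 ≈ 101.844

The integral term ∫_6^39 ln(x) dx = 99.1283.
½[f(6) + f(39)] = ½[1.79176 + 3.66356] = 2.72766.
Integral + boundary = 101.856.
k=1: B_{2}/(2)! × [f^{(1)}(39) − f^{(1)}(6)] = 1/12 × (0.0256410 − 0.166667) = -0.0117521.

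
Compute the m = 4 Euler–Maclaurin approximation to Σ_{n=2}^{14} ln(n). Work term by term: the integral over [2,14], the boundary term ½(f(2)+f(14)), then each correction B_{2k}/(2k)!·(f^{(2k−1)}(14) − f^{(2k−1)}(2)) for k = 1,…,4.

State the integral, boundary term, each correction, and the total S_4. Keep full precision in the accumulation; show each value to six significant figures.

S_4 ≈ 25.1912

∫_2^14 ln(x) dx evaluates to 23.5605.
Boundary: ½(f(2) + f(14)) = ½(0.693147 + 2.63906) = 1.66610.
Integral + boundary = 25.2266.
Correction k=1: B_{2}/2! · (f^{(1)}(14) − f^{(1)}(2)) = 1/12 · (0.0714286 − 0.500000) = -0.0357143.
After k=1: 25.1909.
Correction k=2: B_{4}/4! · (f^{(3)}(14) − f^{(3)}(2)) = −1/720 · (0.000728863 − 0.250000) = 0.000346210.
After k=2: 25.1912.
Correction k=3: B_{6}/6! · (f^{(5)}(14) − f^{(5)}(2)) = 1/30240 · (4.46243e-05 − 0.750000) = -2.48001e-05.
After k=3: 25.1912.
Correction k=4: B_{8}/8! · (f^{(7)}(14) − f^{(7)}(2)) = −1/1209600 · (6.83024e-06 − 5.62500) = 4.65029e-06.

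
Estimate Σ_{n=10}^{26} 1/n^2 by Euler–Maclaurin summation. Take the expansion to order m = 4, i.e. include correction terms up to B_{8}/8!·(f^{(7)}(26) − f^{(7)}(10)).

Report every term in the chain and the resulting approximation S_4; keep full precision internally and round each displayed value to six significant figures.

Integral: ∫_10^26 1/x^2 dx = 0.0615385.
Endpoint term: (f(10) + f(26))/2 = (0.0100000 + 0.00147929)/2 = 0.00573964.
Running total after boundary: 0.0672781.
Correction k=1: B_{2}/2! · (f^{(1)}(26) − f^{(1)}(10)) = 1/12 · (-0.000113792 − (-0.00200000)) = 0.000157184.
After k=1: 0.0674353.
Correction k=2: B_{4}/4! · (f^{(3)}(26) − f^{(3)}(10)) = −1/720 · (-2.01997e-06 − (-0.000240000)) = -3.30528e-07.
After k=2: 0.0674350.
Correction k=3: B_{6}/6! · (f^{(5)}(26) − f^{(5)}(10)) = 1/30240 · (-8.96436e-08 − (-7.20000e-05)) = 2.37799e-09.
After k=3: 0.0674350.
Correction k=4: B_{8}/8! · (f^{(7)}(26) − f^{(7)}(10)) = −1/1209600 · (-7.42609e-09 − (-4.03200e-05)) = -3.33272e-11.

S_4 ≈ 0.0674350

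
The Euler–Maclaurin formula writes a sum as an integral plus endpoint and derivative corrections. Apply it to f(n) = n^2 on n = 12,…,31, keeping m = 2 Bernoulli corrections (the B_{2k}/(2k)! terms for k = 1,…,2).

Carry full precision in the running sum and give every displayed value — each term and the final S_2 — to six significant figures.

∫_12^31 x^2 dx evaluates to 9354.33.
½[f(12) + f(31)] = ½[144.000 + 961.000] = 552.500.
So far: 9906.83.
k=1: B_{2}/(2)! × [f^{(1)}(31) − f^{(1)}(12)] = 1/12 × (62.0000 − 24.0000) = 3.16667.
Running total after k=1: 9910.00.
k=2: B_{4}/(4)! × [f^{(3)}(31) − f^{(3)}(12)] = −1/720 × (0.00000 − 0.00000) = 0.00000.

S_2 ≈ 9910.00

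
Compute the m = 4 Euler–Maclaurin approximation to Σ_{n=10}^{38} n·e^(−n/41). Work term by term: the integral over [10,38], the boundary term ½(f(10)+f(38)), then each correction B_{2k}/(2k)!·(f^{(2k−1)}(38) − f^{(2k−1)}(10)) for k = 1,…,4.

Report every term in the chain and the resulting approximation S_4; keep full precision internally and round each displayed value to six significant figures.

S_4 ≈ 367.806

The integral term ∫_10^38 x·e^(−x/41) dx = 356.415.
Endpoint term: (f(10) + f(38))/2 = (7.83564 + 15.0407)/2 = 11.4381.
Running total after boundary: 367.853.
Correction k=1: B_{2}/2! · (f^{(1)}(38) − f^{(1)}(10)) = 1/12 · (0.0289615 − 0.592451) = -0.0469575.
Partial sum through k=1: 367.806.
Correction k=2: B_{4}/4! · (f^{(3)}(38) − f^{(3)}(10)) = −1/720 · (0.000488147 − 0.00128470) = 1.10632e-06.
Partial sum through k=2: 367.806.
Correction k=3: B_{6}/6! · (f^{(5)}(38) − f^{(5)}(10)) = 1/30240 · (5.70532e-07 − 1.31883e-06) = -2.47454e-11.
Partial sum through k=3: 367.806.
Correction k=4: B_{8}/8! · (f^{(7)}(38) − f^{(7)}(10)) = −1/1209600 · (5.06052e-10 − 1.11447e-09) = 5.02988e-16.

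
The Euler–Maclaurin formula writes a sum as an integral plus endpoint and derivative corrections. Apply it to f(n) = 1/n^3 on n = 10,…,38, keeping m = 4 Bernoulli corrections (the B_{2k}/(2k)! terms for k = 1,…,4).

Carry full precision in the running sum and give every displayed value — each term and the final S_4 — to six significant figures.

Integral: ∫_10^38 1/x^3 dx = 0.00465374.
½[f(10) + f(38)] = ½[0.00100000 + 1.82242e-05] = 0.000509112.
Running total after boundary: 0.00516285.
Correction k=1: B_{2}/2! · (f^{(1)}(38) − f^{(1)}(10)) = 1/12 · (-1.43876e-06 − (-0.000300000)) = 2.48801e-05.
Partial sum through k=1: 0.00518773.
Correction k=2: B_{4}/4! · (f^{(3)}(38) − f^{(3)}(10)) = −1/720 · (-1.99274e-08 − (-6.00000e-05)) = -8.33057e-08.
Partial sum through k=2: 0.00518765.
Correction k=3: B_{6}/6! · (f^{(5)}(38) − f^{(5)}(10)) = 1/30240 · (-5.79605e-10 − (-2.52000e-05)) = 8.33314e-10.
Partial sum through k=3: 0.00518765.
Correction k=4: B_{8}/8! · (f^{(7)}(38) − f^{(7)}(10)) = −1/1209600 · (-2.88999e-11 − (-1.81440e-05)) = -1.50000e-11.

S_4 ≈ 0.00518765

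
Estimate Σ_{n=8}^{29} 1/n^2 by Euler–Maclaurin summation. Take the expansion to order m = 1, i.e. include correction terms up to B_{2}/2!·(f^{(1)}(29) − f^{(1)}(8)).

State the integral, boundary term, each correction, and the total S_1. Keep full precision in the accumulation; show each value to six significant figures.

S_1 ≈ 0.0992430

∫_8^29 1/x^2 dx evaluates to 0.0905172.
Endpoint term: (f(8) + f(29))/2 = (0.0156250 + 0.00118906)/2 = 0.00840703.
Running total after boundary: 0.0989243.
k=1: B_{2}/(2)! × [f^{(1)}(29) − f^{(1)}(8)] = 1/12 × (-8.20042e-05 − (-0.00390625)) = 0.000318687.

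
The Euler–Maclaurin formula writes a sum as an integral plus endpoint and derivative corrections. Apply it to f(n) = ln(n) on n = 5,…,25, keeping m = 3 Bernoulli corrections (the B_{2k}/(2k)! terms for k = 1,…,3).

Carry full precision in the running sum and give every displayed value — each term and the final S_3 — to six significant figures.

S_3 ≈ 54.8256

∫_5^25 ln(x) dx evaluates to 52.4247.
Endpoint term: (f(5) + f(25))/2 = (1.60944 + 3.21888)/2 = 2.41416.
Running total after boundary: 54.8389.
k=1: B_{2}/(2)! × [f^{(1)}(25) − f^{(1)}(5)] = 1/12 × (0.0400000 − 0.200000) = -0.0133333.
Running total after k=1: 54.8255.
k=2: B_{4}/(4)! × [f^{(3)}(25) − f^{(3)}(5)] = −1/720 × (0.000128000 − 0.0160000) = 2.20444e-05.
Running total after k=2: 54.8256.
k=3: B_{6}/(6)! × [f^{(5)}(25) − f^{(5)}(5)] = 1/30240 × (2.45760e-06 − 0.00768000) = -2.53887e-07.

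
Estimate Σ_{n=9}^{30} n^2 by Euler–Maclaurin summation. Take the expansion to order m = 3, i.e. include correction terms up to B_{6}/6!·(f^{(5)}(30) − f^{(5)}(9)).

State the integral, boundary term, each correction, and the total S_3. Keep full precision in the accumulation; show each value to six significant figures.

∫_9^30 x^2 dx evaluates to 8757.00.
½[f(9) + f(30)] = ½[81.0000 + 900.000] = 490.500.
Running total after boundary: 9247.50.
k=1: B_{2}/(2)! × [f^{(1)}(30) − f^{(1)}(9)] = 1/12 × (60.0000 − 18.0000) = 3.50000.
After k=1: 9251.00.
k=2: B_{4}/(4)! × [f^{(3)}(30) − f^{(3)}(9)] = −1/720 × (0.00000 − 0.00000) = 0.00000.
After k=2: 9251.00.
k=3: B_{6}/(6)! × [f^{(5)}(30) − f^{(5)}(9)] = 1/30240 × (0.00000 − 0.00000) = 0.00000.

S_3 ≈ 9251.00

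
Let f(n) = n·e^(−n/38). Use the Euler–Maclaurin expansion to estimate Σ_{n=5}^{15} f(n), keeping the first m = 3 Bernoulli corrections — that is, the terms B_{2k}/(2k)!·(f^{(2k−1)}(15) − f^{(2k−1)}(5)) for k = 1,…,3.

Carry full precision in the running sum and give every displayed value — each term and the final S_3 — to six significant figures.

The integral term ∫_5^15 x·e^(−x/38) dx = 75.3955.
Endpoint term: (f(5) + f(15))/2 = (4.38355 + 10.1079)/2 = 7.24571.
So far: 82.6412.
Correction k=1: B_{2}/2! · (f^{(1)}(15) − f^{(1)}(5)) = 1/12 · (0.407861 − 0.761353) = -0.0294577.
After k=1: 82.6118.
Correction k=2: B_{4}/4! · (f^{(3)}(15) − f^{(3)}(5)) = −1/720 · (0.00121577 − 0.00174153) = 7.30223e-07.
After k=2: 82.6118.
Correction k=3: B_{6}/6! · (f^{(5)}(15) − f^{(5)}(5)) = 1/30240 · (1.48829e-06 − 2.04696e-06) = -1.84745e-11.

S_3 ≈ 82.6118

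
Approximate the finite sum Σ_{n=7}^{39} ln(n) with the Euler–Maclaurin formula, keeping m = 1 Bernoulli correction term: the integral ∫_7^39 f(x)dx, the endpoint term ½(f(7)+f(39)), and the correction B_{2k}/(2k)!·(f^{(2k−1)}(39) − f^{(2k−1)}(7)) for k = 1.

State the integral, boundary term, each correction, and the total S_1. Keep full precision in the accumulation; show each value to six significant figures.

S_1 ≈ 100.053

Integral: ∫_7^39 ln(x) dx = 97.2575.
½[f(7) + f(39)] = ½[1.94591 + 3.66356] = 2.80474.
Integral + boundary = 100.062.
k=1: B_{2}/(2)! × [f^{(1)}(39) − f^{(1)}(7)] = 1/12 × (0.0256410 − 0.142857) = -0.00976801.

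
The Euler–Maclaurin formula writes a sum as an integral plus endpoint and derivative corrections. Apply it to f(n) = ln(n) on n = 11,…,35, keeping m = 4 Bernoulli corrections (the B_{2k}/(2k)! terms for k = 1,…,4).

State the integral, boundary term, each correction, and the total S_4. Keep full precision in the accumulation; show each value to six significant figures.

S_4 ≈ 77.0318

The integral term ∫_11^35 ln(x) dx = 74.0603.
½[f(11) + f(35)] = ½[2.39790 + 3.55535] = 2.97662.
Integral + boundary = 77.0370.
Order-1 term: 1/12 · (0.0285714 − 0.0909091) = -0.00519481.
Partial sum through k=1: 77.0318.
Order-2 term: −1/720 · (4.66472e-05 − 0.00150263) = 2.02220e-06.
Partial sum through k=2: 77.0318.
Order-3 term: 1/30240 · (4.56952e-07 − 0.000149021) = -4.91284e-09.
Partial sum through k=3: 77.0318.
Order-4 term: −1/1209600 · (1.11907e-08 − 3.69474e-05) = 3.05359e-11.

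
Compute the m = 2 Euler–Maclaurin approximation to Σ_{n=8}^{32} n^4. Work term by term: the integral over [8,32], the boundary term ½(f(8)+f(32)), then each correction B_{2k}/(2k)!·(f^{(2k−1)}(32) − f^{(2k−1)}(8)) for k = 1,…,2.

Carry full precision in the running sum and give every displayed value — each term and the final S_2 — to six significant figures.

Integral: ∫_8^32 x^4 dx = 6.70433e+06.
Endpoint term: (f(8) + f(32))/2 = (4096.00 + 1.04858e+06)/2 = 526336.
Integral + boundary = 7.23067e+06.
Correction k=1: B_{2}/2! · (f^{(1)}(32) − f^{(1)}(8)) = 1/12 · (131072 − 2048.00) = 10752.0.
Running total after k=1: 7.24142e+06.
Correction k=2: B_{4}/4! · (f^{(3)}(32) − f^{(3)}(8)) = −1/720 · (768.000 − 192.000) = -0.800000.

S_2 ≈ 7.24142e+06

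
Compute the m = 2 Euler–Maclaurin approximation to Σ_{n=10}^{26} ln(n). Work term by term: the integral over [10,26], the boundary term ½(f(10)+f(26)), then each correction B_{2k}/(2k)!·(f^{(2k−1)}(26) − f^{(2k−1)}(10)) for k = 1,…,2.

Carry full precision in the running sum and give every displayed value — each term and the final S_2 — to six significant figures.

S_2 ≈ 48.4599

∫_10^26 ln(x) dx evaluates to 45.6847.
½[f(10) + f(26)] = ½[2.30259 + 3.25810] = 2.78034.
Integral + boundary = 48.4650.
Correction k=1: B_{2}/2! · (f^{(1)}(26) − f^{(1)}(10)) = 1/12 · (0.0384615 − 0.100000) = -0.00512821.
After k=1: 48.4599.
Correction k=2: B_{4}/4! · (f^{(3)}(26) − f^{(3)}(10)) = −1/720 · (0.000113792 − 0.00200000) = 2.61973e-06.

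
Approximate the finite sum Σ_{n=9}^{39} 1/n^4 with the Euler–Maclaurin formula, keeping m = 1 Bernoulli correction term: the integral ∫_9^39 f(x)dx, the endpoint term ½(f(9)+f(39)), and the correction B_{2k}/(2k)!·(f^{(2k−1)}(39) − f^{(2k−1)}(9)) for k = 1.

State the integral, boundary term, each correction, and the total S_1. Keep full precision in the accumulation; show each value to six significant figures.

S_1 ≈ 0.000533693

Integral: ∫_9^39 1/x^4 dx = 0.000451628.
Endpoint term: (f(9) + f(39))/2 = (0.000152416 + 4.32257e-07)/2 = 7.64240e-05.
So far: 0.000528052.
Correction k=1: B_{2}/2! · (f^{(1)}(39) − f^{(1)}(9)) = 1/12 · (-4.43340e-08 − (-6.77404e-05)) = 5.64133e-06.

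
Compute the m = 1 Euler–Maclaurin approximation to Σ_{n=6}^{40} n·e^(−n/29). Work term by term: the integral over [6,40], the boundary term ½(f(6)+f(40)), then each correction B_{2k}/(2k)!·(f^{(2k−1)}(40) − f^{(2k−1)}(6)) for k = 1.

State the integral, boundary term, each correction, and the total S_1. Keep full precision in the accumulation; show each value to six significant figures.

The integral term ∫_6^40 x·e^(−x/29) dx = 321.544.
Boundary: ½(f(6) + f(40)) = ½(4.87862 + 10.0701) = 7.47435.
Running total after boundary: 329.019.
k=1: B_{2}/(2)! × [f^{(1)}(40) − f^{(1)}(6)] = 1/12 × (-0.0954922 − 0.644875) = -0.0616973.

S_1 ≈ 328.957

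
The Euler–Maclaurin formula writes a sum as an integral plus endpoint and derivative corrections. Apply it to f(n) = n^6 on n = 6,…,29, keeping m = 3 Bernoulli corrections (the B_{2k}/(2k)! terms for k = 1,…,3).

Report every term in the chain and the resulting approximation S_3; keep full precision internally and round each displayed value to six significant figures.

The integral term ∫_6^29 x^6 dx = 2.46423e+09.
Endpoint term: (f(6) + f(29))/2 = (46656.0 + 5.94823e+08)/2 = 2.97435e+08.
Running total after boundary: 2.76166e+09.
k=1: B_{2}/(2)! × [f^{(1)}(29) − f^{(1)}(6)] = 1/12 × (1.23067e+08 − 46656.0) = 1.02517e+07.
Partial sum through k=1: 2.77191e+09.
k=2: B_{4}/(4)! × [f^{(3)}(29) − f^{(3)}(6)] = −1/720 × (2.92668e+06 − 25920.0) = -4028.83.
Partial sum through k=2: 2.77191e+09.
k=3: B_{6}/(6)! × [f^{(5)}(29) − f^{(5)}(6)] = 1/30240 × (20880.0 − 4320.00) = 0.547619.

S_3 ≈ 2.77191e+09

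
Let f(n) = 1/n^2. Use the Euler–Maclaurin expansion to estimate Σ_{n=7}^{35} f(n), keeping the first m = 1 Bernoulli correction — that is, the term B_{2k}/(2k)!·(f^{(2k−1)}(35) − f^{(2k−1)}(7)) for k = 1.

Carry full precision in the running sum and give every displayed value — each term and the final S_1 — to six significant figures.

S_1 ≈ 0.125380

∫_7^35 1/x^2 dx evaluates to 0.114286.
½[f(7) + f(35)] = ½[0.0204082 + 0.000816327] = 0.0106122.
So far: 0.124898.
Order-1 term: 1/12 · (-4.66472e-05 − (-0.00583090)) = 0.000482021.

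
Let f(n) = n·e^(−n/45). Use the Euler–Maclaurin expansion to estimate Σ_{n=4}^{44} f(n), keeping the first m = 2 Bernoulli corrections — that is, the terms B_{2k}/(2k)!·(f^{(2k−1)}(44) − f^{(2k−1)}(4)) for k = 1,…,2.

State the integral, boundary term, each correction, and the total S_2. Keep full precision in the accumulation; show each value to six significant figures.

The integral term ∫_4^44 x·e^(−x/45) dx = 510.994.
½[f(4) + f(44)] = ½[3.65979 + 16.5504] = 10.1051.
So far: 521.099.
Correction k=1: B_{2}/2! · (f^{(1)}(44) − f^{(1)}(4)) = 1/12 · (0.00835880 − 0.833619) = -0.0687716.
After k=1: 521.030.
Correction k=2: B_{4}/4! · (f^{(3)}(44) − f^{(3)}(4)) = −1/720 · (0.000375630 − 0.00131532) = 1.30512e-06.

S_2 ≈ 521.030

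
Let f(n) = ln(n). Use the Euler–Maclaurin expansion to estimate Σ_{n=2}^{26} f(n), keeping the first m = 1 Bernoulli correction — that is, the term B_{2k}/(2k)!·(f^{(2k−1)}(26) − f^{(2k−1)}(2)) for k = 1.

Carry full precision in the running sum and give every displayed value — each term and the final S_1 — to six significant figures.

∫_2^26 ln(x) dx evaluates to 59.3242.
Endpoint term: (f(2) + f(26))/2 = (0.693147 + 3.25810)/2 = 1.97562.
Running total after boundary: 61.2998.
k=1: B_{2}/(2)! × [f^{(1)}(26) − f^{(1)}(2)] = 1/12 × (0.0384615 − 0.500000) = -0.0384615.

S_1 ≈ 61.2614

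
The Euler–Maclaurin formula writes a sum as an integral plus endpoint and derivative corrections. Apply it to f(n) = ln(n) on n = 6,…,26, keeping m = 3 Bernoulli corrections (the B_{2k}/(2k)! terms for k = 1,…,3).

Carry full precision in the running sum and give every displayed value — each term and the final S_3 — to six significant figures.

∫_6^26 ln(x) dx evaluates to 53.9600.
Boundary: ½(f(6) + f(26)) = ½(1.79176 + 3.25810) = 2.52493.
Running total after boundary: 56.4849.
Order-1 term: 1/12 · (0.0384615 − 0.166667) = -0.0106838.
Partial sum through k=1: 56.4742.
Order-2 term: −1/720 · (0.000113792 − 0.00925926) = 1.27020e-05.
Partial sum through k=2: 56.4742.
Order-3 term: 1/30240 · (2.01997e-06 − 0.00308642) = -1.01997e-07.

S_3 ≈ 56.4742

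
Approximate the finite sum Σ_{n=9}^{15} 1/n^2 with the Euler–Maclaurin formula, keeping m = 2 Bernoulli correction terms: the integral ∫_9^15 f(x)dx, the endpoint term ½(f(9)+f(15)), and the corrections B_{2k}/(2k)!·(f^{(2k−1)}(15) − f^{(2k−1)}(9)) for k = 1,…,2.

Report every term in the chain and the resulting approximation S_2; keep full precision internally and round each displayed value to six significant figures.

Integral: ∫_9^15 1/x^2 dx = 0.0444444.
Endpoint term: (f(9) + f(15))/2 = (0.0123457 + 0.00444444)/2 = 0.00839506.
So far: 0.0528395.
Order-1 term: 1/12 · (-0.000592593 − (-0.00274348)) = 0.000179241.
After k=1: 0.0530187.
Order-2 term: −1/720 · (-3.16049e-05 − (-0.000406442)) = -5.20607e-07.

S_2 ≈ 0.0530182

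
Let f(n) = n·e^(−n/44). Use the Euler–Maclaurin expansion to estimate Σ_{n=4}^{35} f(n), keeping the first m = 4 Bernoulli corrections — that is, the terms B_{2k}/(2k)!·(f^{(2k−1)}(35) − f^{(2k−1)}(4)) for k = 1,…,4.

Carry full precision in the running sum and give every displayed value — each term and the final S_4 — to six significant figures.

Integral: ∫_4^35 x·e^(−x/44) dx = 359.486.
Boundary: ½(f(4) + f(35)) = ½(3.65240 + 15.7982) = 9.72528.
Integral + boundary = 369.211.
Order-1 term: 1/12 · (0.0923269 − 0.830092) = -0.0614804.
Partial sum through k=1: 369.149.
Order-2 term: −1/720 · (0.000513987 − 0.00137205) = 1.19176e-06.
Partial sum through k=2: 369.149.
Order-3 term: 1/30240 · (5.06345e-07 − 1.19594e-06) = -2.28040e-11.
Partial sum through k=3: 369.149.
Order-4 term: −1/1209600 · (3.85951e-10 − 8.69408e-10) = 3.99683e-16.

S_4 ≈ 369.149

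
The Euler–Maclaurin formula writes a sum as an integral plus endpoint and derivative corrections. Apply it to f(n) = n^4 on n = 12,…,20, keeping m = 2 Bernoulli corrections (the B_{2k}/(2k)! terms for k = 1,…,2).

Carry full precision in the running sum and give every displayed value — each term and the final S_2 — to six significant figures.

S_2 ≈ 682692

∫_12^20 x^4 dx evaluates to 590234.
Boundary: ½(f(12) + f(20)) = ½(20736.0 + 160000) = 90368.0.
Running total after boundary: 680602.
Order-1 term: 1/12 · (32000.0 − 6912.00) = 2090.67.
Partial sum through k=1: 682692.
Order-2 term: −1/720 · (480.000 − 288.000) = -0.266667.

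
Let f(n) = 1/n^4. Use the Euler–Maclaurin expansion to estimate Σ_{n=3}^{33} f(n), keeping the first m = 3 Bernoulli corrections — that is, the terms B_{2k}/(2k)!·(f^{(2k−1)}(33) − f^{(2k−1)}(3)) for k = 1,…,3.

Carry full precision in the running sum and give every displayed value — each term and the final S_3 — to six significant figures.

S_3 ≈ 0.0198165

Integral: ∫_3^33 1/x^4 dx = 0.0123364.
½[f(3) + f(33)] = ½[0.0123457 + 8.43226e-07] = 0.00617326.
Running total after boundary: 0.0185097.
k=1: B_{2}/(2)! × [f^{(1)}(33) − f^{(1)}(3)] = 1/12 × (-1.02209e-07 − (-0.0164609)) = 0.00137173.
Running total after k=1: 0.0198814.
k=2: B_{4}/(4)! × [f^{(3)}(33) − f^{(3)}(3)] = −1/720 × (-2.81568e-09 − (-0.0548697)) = -7.62079e-05.
Running total after k=2: 0.0198052.
k=3: B_{6}/(6)! × [f^{(5)}(33) − f^{(5)}(3)] = 1/30240 × (-1.44792e-10 − (-0.341411)) = 1.12901e-05.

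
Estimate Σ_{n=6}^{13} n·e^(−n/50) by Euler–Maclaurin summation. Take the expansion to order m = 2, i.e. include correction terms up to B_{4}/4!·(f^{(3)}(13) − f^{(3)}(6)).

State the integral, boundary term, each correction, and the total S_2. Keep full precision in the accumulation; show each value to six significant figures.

Integral: ∫_6^13 x·e^(−x/50) dx = 54.5647.
Boundary: ½(f(6) + f(13)) = ½(5.32152 + 10.0237) = 7.67260.
Integral + boundary = 62.2373.
k=1: B_{2}/(2)! × [f^{(1)}(13) − f^{(1)}(6)] = 1/12 × (0.570578 − 0.780490) = -0.0174927.
After k=1: 62.2198.
k=2: B_{4}/(4)! × [f^{(3)}(13) − f^{(3)}(6)] = −1/720 × (0.000845073 − 0.00102173) = 2.45361e-07.

S_2 ≈ 62.2198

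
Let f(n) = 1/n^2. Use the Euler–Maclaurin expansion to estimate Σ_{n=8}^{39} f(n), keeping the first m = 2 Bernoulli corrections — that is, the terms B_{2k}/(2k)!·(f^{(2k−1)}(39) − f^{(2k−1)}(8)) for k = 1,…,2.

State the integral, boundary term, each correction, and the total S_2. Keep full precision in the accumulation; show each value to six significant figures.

S_2 ≈ 0.107822

Integral: ∫_8^39 1/x^2 dx = 0.0993590.
Boundary: ½(f(8) + f(39)) = ½(0.0156250 + 0.000657462) = 0.00814123.
Running total after boundary: 0.107500.
Order-1 term: 1/12 · (-3.37160e-05 − (-0.00390625)) = 0.000322711.
Running total after k=1: 0.107823.
Order-2 term: −1/720 · (-2.66004e-07 − (-0.000732422)) = -1.01688e-06.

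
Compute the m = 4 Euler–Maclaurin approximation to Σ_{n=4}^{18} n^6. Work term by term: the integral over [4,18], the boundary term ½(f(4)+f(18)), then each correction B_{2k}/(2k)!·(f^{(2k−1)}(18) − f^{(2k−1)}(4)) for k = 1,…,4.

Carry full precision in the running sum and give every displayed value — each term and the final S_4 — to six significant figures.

S_4 ≈ 1.05409e+08

Integral: ∫_4^18 x^6 dx = 8.74577e+07.
Endpoint term: (f(4) + f(18))/2 = (4096.00 + 3.40122e+07)/2 = 1.70082e+07.
Integral + boundary = 1.04466e+08.
Order-1 term: 1/12 · (1.13374e+07 − 6144.00) = 944272.
After k=1: 1.05410e+08.
Order-2 term: −1/720 · (699840 − 7680.00) = -961.333.
After k=2: 1.05409e+08.
Order-3 term: 1/30240 · (12960.0 − 2880.00) = 0.333333.
After k=3: 1.05409e+08.
Order-4 term: −1/1209600 · (0.00000 − 0.00000) = 0.00000.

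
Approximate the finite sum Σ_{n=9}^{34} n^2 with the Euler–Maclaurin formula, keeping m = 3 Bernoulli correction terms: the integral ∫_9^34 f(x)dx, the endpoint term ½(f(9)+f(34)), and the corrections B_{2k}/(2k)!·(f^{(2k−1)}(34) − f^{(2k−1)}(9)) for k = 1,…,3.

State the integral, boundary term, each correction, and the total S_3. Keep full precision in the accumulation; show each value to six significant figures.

∫_9^34 x^2 dx evaluates to 12858.3.
Boundary: ½(f(9) + f(34)) = ½(81.0000 + 1156.00) = 618.500.
So far: 13476.8.
k=1: B_{2}/(2)! × [f^{(1)}(34) − f^{(1)}(9)] = 1/12 × (68.0000 − 18.0000) = 4.16667.
Running total after k=1: 13481.0.
k=2: B_{4}/(4)! × [f^{(3)}(34) − f^{(3)}(9)] = −1/720 × (0.00000 − 0.00000) = 0.00000.
Running total after k=2: 13481.0.
k=3: B_{6}/(6)! × [f^{(5)}(34) − f^{(5)}(9)] = 1/30240 × (0.00000 − 0.00000) = 0.00000.

S_3 ≈ 13481.0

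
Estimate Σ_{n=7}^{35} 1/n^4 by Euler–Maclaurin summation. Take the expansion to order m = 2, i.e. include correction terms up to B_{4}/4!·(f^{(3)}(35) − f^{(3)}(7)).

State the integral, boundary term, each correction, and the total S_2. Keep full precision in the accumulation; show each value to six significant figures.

S_2 ≈ 0.00119225

The integral term ∫_7^35 1/x^4 dx = 0.000964043.
Boundary: ½(f(7) + f(35)) = ½(0.000416493 + 6.66389e-07) = 0.000208580.
Running total after boundary: 0.00117262.
Order-1 term: 1/12 · (-7.61587e-08 − (-0.000237996)) = 1.98267e-05.
Running total after k=1: 0.00119245.
Order-2 term: −1/720 · (-1.86511e-09 − (-0.000145712)) = -2.02375e-07.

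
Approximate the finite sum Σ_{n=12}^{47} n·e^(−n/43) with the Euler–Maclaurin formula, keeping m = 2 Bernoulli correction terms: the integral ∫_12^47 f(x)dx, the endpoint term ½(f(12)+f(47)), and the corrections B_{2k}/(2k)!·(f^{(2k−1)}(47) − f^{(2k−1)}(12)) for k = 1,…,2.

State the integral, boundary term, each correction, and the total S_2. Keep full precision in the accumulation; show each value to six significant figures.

S_2 ≈ 504.230

The integral term ∫_12^47 x·e^(−x/43) dx = 491.862.
½[f(12) + f(47)] = ½[9.07785 + 15.7545] = 12.4162.
Integral + boundary = 504.278.
Correction k=1: B_{2}/2! · (f^{(1)}(47) − f^{(1)}(12)) = 1/12 · (-0.0311815 − 0.545374) = -0.0480463.
Running total after k=1: 504.230.
Correction k=2: B_{4}/4! · (f^{(3)}(47) − f^{(3)}(12)) = −1/720 · (0.000345712 − 0.00111322) = 1.06599e-06.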